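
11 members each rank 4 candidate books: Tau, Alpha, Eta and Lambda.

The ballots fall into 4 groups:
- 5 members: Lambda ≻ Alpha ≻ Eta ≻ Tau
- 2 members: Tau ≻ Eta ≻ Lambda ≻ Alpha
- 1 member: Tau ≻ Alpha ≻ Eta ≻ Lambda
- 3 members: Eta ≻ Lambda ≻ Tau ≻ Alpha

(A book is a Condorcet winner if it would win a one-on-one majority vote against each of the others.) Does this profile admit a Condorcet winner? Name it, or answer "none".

none

Head-to-head results (11 members):
Tau vs Alpha: Tau is ranked higher on 2+1+3 = 6 ballots, Alpha on 5. Tau wins 6–5.
Tau vs Eta: Tau preferred on 2+1 = 3 ballots; Eta wins 8–3.
Tau vs Lambda: Tau is ranked higher on 2+1 = 3 ballots, Lambda on 8. Lambda wins 8–3.
Alpha vs Eta: 5+1 = 6 for Alpha, 5 for Eta — Alpha by 6–5.
Alpha vs Lambda: Alpha is ranked higher on 1 ballot, Lambda on 10. Lambda wins 10–1.
Eta vs Lambda: Eta preferred on 2+1+3 = 6 ballots; Eta wins 6–5.
No book is unbeaten: Tau loses to Eta; Alpha loses to Tau; Eta loses to Alpha; Lambda loses to Eta. In particular Tau → Alpha → Eta → Tau is a majority cycle — no Condorcet winner exists.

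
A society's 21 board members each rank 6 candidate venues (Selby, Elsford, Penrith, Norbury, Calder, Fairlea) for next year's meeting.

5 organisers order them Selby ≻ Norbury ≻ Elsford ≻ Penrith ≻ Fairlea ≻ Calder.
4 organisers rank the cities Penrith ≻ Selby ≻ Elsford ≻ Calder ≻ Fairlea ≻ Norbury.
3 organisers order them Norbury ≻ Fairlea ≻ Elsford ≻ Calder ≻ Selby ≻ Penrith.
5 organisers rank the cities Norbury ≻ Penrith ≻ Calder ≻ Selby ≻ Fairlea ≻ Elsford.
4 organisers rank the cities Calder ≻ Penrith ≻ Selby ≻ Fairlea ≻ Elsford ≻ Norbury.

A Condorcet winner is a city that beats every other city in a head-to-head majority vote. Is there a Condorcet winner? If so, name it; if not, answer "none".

none

Head-to-head results (21 organisers):
Selby vs Elsford: Selby is ranked higher on 5+4+5+4 = 18 ballots, Elsford on 3. Selby wins 18–3.
Selby vs Penrith: Selby preferred on 5+3 = 8 ballots; Penrith wins 13–8.
Selby vs Norbury: Selby preferred on 5+4+4 = 13 ballots; Selby wins 13–8.
Selby vs Calder: 5+4 = 9 for Selby, 12 for Calder — Calder by 12–9.
Selby vs Fairlea: Selby is ranked higher on 5+4+5+4 = 18 ballots, Fairlea on 3. Selby wins 18–3.
Elsford vs Penrith: Elsford preferred on 5+3 = 8 ballots; Penrith wins 13–8.
Elsford vs Norbury: 4+4 = 8 for Elsford, 13 for Norbury — Norbury by 13–8.
Elsford vs Calder: 5+4+3 = 12 for Elsford, 9 for Calder — Elsford by 12–9.
Elsford vs Fairlea: 5+4 = 9 for Elsford, 12 for Fairlea — Fairlea by 12–9.
Penrith vs Norbury: Penrith is ranked higher on 4+4 = 8 ballots, Norbury on 13. Norbury wins 13–8.
Penrith vs Calder: Penrith preferred on 5+4+5 = 14 ballots; Penrith wins 14–7.
Penrith vs Fairlea: 5+4+5+4 = 18 for Penrith, 3 for Fairlea — Penrith by 18–3.
Norbury vs Calder: Norbury is ranked higher on 5+3+5 = 13 ballots, Calder on 8. Norbury wins 13–8.
Norbury vs Fairlea: 5+3+5 = 13 for Norbury, 8 for Fairlea — Norbury by 13–8.
Calder vs Fairlea: 4+5+4 = 13 for Calder, 8 for Fairlea — Calder by 13–8.
Each city drops at least one matchup (Selby loses to Penrith; Elsford loses to Selby; Penrith loses to Norbury; Norbury loses to Selby; Calder loses to Elsford; Fairlea loses to Selby); the cycle Selby > Elsford > Calder > Selby rules out a Condorcet winner.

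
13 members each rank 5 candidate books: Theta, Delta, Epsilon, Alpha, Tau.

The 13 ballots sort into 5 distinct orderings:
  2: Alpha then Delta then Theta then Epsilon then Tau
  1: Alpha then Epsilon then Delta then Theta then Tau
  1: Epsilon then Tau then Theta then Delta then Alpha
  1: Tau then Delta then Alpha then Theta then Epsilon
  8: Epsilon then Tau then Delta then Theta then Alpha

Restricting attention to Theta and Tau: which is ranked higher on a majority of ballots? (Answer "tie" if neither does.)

Ballots ranking Theta above Tau: 2 + 1 = 3.
Ballots ranking Tau above Theta: 13 − 3 = 10.
Tau wins the head-to-head 10–3.

Tau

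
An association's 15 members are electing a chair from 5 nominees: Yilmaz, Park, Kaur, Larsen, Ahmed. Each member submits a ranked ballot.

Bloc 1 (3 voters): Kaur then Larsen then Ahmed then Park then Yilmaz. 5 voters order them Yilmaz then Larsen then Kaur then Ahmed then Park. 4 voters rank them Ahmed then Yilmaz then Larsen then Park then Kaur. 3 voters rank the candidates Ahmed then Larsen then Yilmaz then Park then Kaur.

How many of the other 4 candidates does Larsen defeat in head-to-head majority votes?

3

Larsen against each rival (15 voters):
Larsen vs Yilmaz: Yilmaz, 9–6.
Larsen vs Park: Larsen wins 15–0.
Larsen vs Kaur: 12 to 3, Larsen.
Larsen vs Ahmed: Larsen wins 8–7.
Larsen beats Park, Kaur, Ahmed; loses to Yilmaz — 3 pairwise wins.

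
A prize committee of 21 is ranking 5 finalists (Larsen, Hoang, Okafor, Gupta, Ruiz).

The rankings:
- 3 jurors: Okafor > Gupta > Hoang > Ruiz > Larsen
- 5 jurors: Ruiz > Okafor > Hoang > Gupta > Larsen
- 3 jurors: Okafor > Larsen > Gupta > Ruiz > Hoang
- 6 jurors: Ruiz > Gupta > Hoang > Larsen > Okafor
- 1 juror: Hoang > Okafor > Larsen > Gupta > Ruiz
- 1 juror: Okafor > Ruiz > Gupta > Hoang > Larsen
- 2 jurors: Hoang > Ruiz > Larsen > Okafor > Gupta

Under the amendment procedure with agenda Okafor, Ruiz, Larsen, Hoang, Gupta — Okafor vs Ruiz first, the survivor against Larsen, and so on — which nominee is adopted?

Ruiz

Round 1: Okafor vs Ruiz — 8–13, Ruiz advances.
Round 2: Ruiz vs Larsen — 17–4, Ruiz advances.
Round 3: Ruiz vs Hoang — 15–6, Ruiz advances.
Round 4: Ruiz vs Gupta — 14–7, Ruiz advances.
The agenda winner is Ruiz.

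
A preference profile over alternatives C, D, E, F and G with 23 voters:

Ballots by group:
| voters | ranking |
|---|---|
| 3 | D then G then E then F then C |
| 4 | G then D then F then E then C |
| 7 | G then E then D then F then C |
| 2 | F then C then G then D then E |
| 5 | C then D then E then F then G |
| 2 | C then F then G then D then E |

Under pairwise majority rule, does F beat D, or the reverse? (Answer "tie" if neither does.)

Ballots ranking F above D: 2 + 2 = 4.
Ballots ranking D above F: 23 − 4 = 19.
D wins the head-to-head 19–4.

D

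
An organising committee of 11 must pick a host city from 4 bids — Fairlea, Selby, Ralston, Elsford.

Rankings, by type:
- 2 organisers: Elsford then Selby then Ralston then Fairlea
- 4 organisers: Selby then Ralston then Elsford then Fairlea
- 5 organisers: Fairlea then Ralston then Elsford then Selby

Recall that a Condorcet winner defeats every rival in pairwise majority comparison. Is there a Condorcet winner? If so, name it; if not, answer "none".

Check each pair by majority over 11 ballots:
Fairlea vs Selby: Selby wins 6–5.
Fairlea–Ralston: Ralston 6–5.
Fairlea vs Elsford: Elsford wins 6–5.
Selby vs Ralston: Selby, 6–5.
Selby vs Elsford: Elsford, 7–4.
Ralston vs Elsford: Ralston, 9–2.
No city is unbeaten: Fairlea loses to Selby; Selby loses to Elsford; Ralston loses to Selby; Elsford loses to Ralston. In particular Selby → Ralston → Elsford → Selby is a majority cycle — no Condorcet winner exists.

none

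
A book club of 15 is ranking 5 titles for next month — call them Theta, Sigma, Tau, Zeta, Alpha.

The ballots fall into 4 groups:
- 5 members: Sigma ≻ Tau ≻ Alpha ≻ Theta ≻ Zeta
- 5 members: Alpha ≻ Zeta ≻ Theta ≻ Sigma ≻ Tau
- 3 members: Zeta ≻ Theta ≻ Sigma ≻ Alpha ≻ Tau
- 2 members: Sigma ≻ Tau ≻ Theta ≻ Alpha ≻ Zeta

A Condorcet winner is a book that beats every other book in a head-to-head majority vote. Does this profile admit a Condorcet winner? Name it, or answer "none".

none

Head-to-head results (15 members):
Theta vs Sigma: Theta preferred on 5+3 = 8 ballots; Theta wins 8–7.
Theta vs Tau: Theta is ranked higher on 5+3 = 8 ballots, Tau on 7. Theta wins 8–7.
Theta vs Zeta: 5+2 = 7 for Theta, 8 for Zeta — Zeta by 8–7.
Theta vs Alpha: 3+2 = 5 for Theta, 10 for Alpha — Alpha by 10–5.
Sigma vs Tau: Sigma is ranked higher on 5+5+3+2 = 15 ballots, Tau on 0. Sigma wins 15–0.
Sigma vs Zeta: 5+2 = 7 for Sigma, 8 for Zeta — Zeta by 8–7.
Sigma vs Alpha: 10 to 5, Sigma.
Tau vs Zeta: Tau preferred on 5+2 = 7 ballots; Zeta wins 8–7.
Tau vs Alpha: 7 to 8, Alpha.
Zeta vs Alpha: 3 to 12, Alpha.
Every book loses at least once (Theta loses to Zeta; Sigma loses to Theta; Tau loses to Theta; Zeta loses to Alpha; Alpha loses to Sigma). The majority relation contains the cycle Theta beats Sigma beats Alpha beats Theta, so there is no Condorcet winner.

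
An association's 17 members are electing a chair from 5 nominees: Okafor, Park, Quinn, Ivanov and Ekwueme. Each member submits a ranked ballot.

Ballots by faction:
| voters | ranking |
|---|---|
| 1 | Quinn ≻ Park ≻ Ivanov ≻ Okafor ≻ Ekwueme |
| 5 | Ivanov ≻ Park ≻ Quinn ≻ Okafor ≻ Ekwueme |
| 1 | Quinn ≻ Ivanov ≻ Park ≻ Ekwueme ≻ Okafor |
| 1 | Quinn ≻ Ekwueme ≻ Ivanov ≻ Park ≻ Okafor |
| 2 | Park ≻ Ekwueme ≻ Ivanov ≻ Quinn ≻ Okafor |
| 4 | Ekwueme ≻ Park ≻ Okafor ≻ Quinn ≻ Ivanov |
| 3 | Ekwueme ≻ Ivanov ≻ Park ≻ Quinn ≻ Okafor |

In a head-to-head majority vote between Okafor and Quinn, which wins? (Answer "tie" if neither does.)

Ballots ranking Okafor above Quinn: 4.
Ballots ranking Quinn above Okafor: 17 − 4 = 13.
Quinn wins the head-to-head 13–4.

Quinn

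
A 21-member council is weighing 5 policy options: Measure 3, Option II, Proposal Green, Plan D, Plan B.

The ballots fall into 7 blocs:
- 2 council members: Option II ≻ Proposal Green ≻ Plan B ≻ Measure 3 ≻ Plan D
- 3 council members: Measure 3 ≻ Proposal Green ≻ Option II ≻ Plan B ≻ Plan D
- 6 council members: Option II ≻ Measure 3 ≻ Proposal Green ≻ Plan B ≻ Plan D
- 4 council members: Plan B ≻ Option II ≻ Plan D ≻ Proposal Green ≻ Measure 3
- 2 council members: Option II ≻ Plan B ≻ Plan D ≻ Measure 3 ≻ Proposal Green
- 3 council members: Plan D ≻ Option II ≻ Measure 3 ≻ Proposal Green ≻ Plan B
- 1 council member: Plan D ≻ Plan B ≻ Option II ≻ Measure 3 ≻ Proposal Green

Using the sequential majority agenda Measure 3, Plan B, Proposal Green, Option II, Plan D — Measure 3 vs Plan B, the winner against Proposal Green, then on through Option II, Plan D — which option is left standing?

Round 1: Measure 3 vs Plan B — 12–9, Measure 3 advances.
Round 2: Measure 3 vs Proposal Green — 15–6, Measure 3 advances.
Round 3: Measure 3 vs Option II — 3–18, Option II advances.
Round 4: Option II vs Plan D — 17–4, Option II advances.
The agenda winner is Option II.

Option II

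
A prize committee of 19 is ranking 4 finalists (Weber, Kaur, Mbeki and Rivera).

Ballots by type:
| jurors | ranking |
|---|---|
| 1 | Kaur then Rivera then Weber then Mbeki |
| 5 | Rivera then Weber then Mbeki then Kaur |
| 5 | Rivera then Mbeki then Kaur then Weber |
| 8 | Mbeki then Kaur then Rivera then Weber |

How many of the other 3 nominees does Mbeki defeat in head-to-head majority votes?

Mbeki against each rival (19 jurors):
Mbeki vs Weber: Mbeki, 13–6.
Mbeki vs Kaur: Mbeki is ranked higher on 5+5+8 = 18 ballots, Kaur on 1. Mbeki wins 18–1.
Mbeki vs Rivera: 8 for Mbeki, 11 for Rivera — Rivera by 11–8.
Mbeki beats Weber, Kaur; loses to Rivera — 2 pairwise wins.

2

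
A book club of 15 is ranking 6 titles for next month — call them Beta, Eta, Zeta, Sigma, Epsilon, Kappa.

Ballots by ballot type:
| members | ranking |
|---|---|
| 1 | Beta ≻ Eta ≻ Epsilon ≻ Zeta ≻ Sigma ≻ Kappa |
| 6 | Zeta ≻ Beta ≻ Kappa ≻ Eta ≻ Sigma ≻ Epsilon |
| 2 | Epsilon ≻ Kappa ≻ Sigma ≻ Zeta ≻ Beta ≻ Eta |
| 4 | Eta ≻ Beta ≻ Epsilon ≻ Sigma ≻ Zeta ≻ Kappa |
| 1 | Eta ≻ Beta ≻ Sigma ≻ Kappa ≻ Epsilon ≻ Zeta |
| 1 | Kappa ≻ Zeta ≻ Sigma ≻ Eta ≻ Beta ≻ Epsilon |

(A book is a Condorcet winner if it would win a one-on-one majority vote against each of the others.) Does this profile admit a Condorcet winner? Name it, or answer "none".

none

Check each pair by majority over 15 ballots:
Beta vs Eta: Beta preferred on 1+6+2 = 9 ballots; Beta wins 9–6.
Beta vs Zeta: Beta is ranked higher on 1+4+1 = 6 ballots, Zeta on 9. Zeta wins 9–6.
Beta vs Sigma: 12 to 3, Beta.
Beta vs Epsilon: Beta is ranked higher on 1+6+4+1+1 = 13 ballots, Epsilon on 2. Beta wins 13–2.
Beta vs Kappa: Beta is ranked higher on 1+6+4+1 = 12 ballots, Kappa on 3. Beta wins 12–3.
Eta vs Zeta: Eta is ranked higher on 1+4+1 = 6 ballots, Zeta on 9. Zeta wins 9–6.
Eta vs Sigma: Eta is ranked higher on 1+6+4+1 = 12 ballots, Sigma on 3. Eta wins 12–3.
Eta vs Epsilon: 13 to 2, Eta.
Eta vs Kappa: 6 to 9, Kappa.
Zeta vs Sigma: 8 to 7, Zeta.
Zeta vs Epsilon: Zeta preferred on 6+1 = 7 ballots; Epsilon wins 8–7.
Zeta vs Kappa: 1+6+4 = 11 for Zeta, 4 for Kappa — Zeta by 11–4.
Sigma vs Epsilon: 8 to 7, Sigma.
Sigma vs Kappa: Sigma preferred on 1+4+1 = 6 ballots; Kappa wins 9–6.
Epsilon vs Kappa: Epsilon preferred on 1+2+4 = 7 ballots; Kappa wins 8–7.
No book is unbeaten: Beta loses to Zeta; Eta loses to Beta; Zeta loses to Epsilon; Sigma loses to Beta; Epsilon loses to Beta; Kappa loses to Beta. In particular Beta → Epsilon → Zeta → Beta is a majority cycle — no Condorcet winner exists.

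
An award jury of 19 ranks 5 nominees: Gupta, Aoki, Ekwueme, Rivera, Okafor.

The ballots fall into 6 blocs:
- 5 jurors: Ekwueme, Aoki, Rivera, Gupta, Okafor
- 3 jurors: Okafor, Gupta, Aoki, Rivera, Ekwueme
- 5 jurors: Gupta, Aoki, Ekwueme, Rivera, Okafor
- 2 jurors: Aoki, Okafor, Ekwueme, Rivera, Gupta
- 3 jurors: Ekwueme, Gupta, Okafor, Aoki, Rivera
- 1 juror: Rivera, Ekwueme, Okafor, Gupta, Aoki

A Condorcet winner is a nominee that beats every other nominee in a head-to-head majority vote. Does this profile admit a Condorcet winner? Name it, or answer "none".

none

Head-to-head results (19 jurors):
Gupta vs Aoki: Gupta is ranked higher on 3+5+3+1 = 12 ballots, Aoki on 7. Gupta wins 12–7.
Gupta vs Ekwueme: 3+5 = 8 for Gupta, 11 for Ekwueme — Ekwueme by 11–8.
Gupta vs Rivera: Gupta is ranked higher on 3+5+3 = 11 ballots, Rivera on 8. Gupta wins 11–8.
Gupta vs Okafor: Gupta wins 13–6.
Aoki–Ekwueme: Aoki 10–9.
Aoki vs Rivera: Aoki, 18–1.
Aoki vs Okafor: Aoki is ranked higher on 5+5+2 = 12 ballots, Okafor on 7. Aoki wins 12–7.
Ekwueme vs Rivera: Ekwueme wins 15–4.
Ekwueme vs Okafor: Ekwueme is ranked higher on 5+5+3+1 = 14 ballots, Okafor on 5. Ekwueme wins 14–5.
Rivera vs Okafor: Rivera, 11–8.
Each nominee drops at least one matchup (Gupta loses to Ekwueme; Aoki loses to Gupta; Ekwueme loses to Aoki; Rivera loses to Gupta; Okafor loses to Gupta); the cycle Gupta → Aoki → Ekwueme → Gupta rules out a Condorcet winner.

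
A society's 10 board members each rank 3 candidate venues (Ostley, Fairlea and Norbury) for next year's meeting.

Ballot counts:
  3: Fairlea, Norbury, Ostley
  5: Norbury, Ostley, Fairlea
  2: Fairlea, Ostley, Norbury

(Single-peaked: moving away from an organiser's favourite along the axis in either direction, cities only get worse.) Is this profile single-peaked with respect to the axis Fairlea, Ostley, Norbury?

Axis positions: Fairlea=1, Ostley=2, Norbury=3.
Cluster 1: ranking walks positions 1-3-2; Norbury is ranked above Ostley even though Ostley lies between Norbury and the peak Fairlea on the axis — preferences dip and rise again. Not single-peaked.
Cluster 2 (peak Norbury at position 3): ranking walks positions 3-2-1, expanding outward from the peak — single-peaked.
Cluster 3 (peak Fairlea at position 1): ranking walks positions 1-2-3, expanding outward from the peak — single-peaked.
Cluster 1 violates single-peakedness, so the profile is not single-peaked on this axis.

no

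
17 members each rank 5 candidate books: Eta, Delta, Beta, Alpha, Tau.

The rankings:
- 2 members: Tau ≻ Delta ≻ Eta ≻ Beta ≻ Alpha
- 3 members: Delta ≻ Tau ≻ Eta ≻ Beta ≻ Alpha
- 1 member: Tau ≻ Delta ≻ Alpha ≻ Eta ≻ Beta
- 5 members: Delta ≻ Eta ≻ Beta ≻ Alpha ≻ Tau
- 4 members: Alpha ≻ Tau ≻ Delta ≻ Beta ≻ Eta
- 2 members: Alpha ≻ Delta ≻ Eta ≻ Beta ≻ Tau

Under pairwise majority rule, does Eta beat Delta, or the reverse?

No ballot ranks Eta above Delta: 0.
Ballots ranking Delta above Eta: 17 − 0 = 17.
Delta wins the head-to-head 17–0.

Delta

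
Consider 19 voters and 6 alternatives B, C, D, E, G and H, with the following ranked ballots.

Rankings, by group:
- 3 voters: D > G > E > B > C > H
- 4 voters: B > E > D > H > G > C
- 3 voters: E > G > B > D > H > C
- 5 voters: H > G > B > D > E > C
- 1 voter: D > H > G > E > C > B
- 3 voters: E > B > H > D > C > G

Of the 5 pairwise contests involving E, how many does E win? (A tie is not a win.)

5

E against each rival (19 voters):
E–B: E 10–9.
E–C: E 19–0.
E vs D: E preferred on 4+3+3 = 10 ballots; E wins 10–9.
E vs G: E preferred on 4+3+3 = 10 ballots; E wins 10–9.
E vs H: E preferred on 3+4+3+3 = 13 ballots; E wins 13–6.
E beats B, C, D, G, H — 5 pairwise wins.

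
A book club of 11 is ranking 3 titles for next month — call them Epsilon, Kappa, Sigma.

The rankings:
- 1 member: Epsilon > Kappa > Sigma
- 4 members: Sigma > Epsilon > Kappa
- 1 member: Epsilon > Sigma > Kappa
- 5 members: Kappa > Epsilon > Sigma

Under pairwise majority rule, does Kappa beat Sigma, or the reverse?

Kappa

Ballots ranking Kappa above Sigma: 1 + 5 = 6.
Ballots ranking Sigma above Kappa: 11 − 6 = 5.
Kappa wins the head-to-head 6–5.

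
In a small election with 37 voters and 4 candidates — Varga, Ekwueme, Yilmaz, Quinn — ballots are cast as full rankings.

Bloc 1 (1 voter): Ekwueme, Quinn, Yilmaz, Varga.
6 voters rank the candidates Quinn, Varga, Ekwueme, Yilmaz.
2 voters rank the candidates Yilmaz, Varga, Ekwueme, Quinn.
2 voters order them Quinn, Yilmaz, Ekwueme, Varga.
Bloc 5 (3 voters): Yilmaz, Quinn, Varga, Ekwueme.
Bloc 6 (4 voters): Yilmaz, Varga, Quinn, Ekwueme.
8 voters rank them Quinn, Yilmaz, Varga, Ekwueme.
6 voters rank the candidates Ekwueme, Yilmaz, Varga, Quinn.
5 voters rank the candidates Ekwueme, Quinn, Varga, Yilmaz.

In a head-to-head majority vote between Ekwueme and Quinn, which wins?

Ballots ranking Ekwueme above Quinn: 1 + 2 + 6 + 5 = 14.
Ballots ranking Quinn above Ekwueme: 37 − 14 = 23.
Quinn wins the head-to-head 23–14.

Quinn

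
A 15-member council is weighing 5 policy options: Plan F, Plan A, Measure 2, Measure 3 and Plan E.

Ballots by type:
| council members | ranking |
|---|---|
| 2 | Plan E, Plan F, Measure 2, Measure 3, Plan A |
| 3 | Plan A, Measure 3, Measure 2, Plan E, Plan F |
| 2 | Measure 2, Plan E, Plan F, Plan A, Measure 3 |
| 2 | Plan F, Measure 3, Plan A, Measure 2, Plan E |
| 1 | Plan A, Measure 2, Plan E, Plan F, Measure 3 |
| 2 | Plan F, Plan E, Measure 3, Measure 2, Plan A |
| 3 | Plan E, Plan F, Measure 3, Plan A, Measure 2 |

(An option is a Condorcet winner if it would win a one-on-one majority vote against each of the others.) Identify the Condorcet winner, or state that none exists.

Check each pair by majority over 15 ballots:
Plan F vs Plan A: Plan F is ranked higher on 2+2+2+2+3 = 11 ballots, Plan A on 4. Plan F wins 11–4.
Plan F vs Measure 2: Plan F preferred on 2+2+2+3 = 9 ballots; Plan F wins 9–6.
Plan F vs Measure 3: 2+2+2+1+2+3 = 12 for Plan F, 3 for Measure 3 — Plan F by 12–3.
Plan F vs Plan E: 2+2 = 4 for Plan F, 11 for Plan E — Plan E by 11–4.
Plan A vs Measure 2: Plan A is ranked higher on 3+2+1+3 = 9 ballots, Measure 2 on 6. Plan A wins 9–6.
Plan A vs Measure 3: Plan A is ranked higher on 3+2+1 = 6 ballots, Measure 3 on 9. Measure 3 wins 9–6.
Plan A vs Plan E: Plan A is ranked higher on 3+2+1 = 6 ballots, Plan E on 9. Plan E wins 9–6.
Measure 2 vs Measure 3: Measure 2 preferred on 2+2+1 = 5 ballots; Measure 3 wins 10–5.
Measure 2 vs Plan E: Measure 2 is ranked higher on 3+2+2+1 = 8 ballots, Plan E on 7. Measure 2 wins 8–7.
Measure 3 vs Plan E: Measure 3 is ranked higher on 3+2 = 5 ballots, Plan E on 10. Plan E wins 10–5.
No option is unbeaten: Plan F loses to Plan E; Plan A loses to Plan F; Measure 2 loses to Plan F; Measure 3 loses to Plan F; Plan E loses to Measure 2. In particular Plan F → Measure 2 → Plan E → Plan F is a majority cycle — no Condorcet winner exists.

none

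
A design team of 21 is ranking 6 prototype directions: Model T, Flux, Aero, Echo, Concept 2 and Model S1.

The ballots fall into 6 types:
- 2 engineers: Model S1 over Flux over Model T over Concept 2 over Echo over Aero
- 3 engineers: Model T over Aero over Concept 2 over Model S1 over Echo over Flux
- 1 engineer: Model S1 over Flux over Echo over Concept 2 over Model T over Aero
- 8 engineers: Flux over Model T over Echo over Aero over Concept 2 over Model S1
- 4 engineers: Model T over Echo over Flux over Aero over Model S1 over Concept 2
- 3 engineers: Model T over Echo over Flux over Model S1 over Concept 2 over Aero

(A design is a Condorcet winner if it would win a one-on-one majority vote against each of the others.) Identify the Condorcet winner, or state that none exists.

Head-to-head results (21 engineers):
Model T–Flux: Flux 11–10.
Model T vs Aero: 2+3+1+8+4+3 = 21 for Model T, 0 for Aero — Model T by 21–0.
Model T vs Echo: Model T is ranked higher on 2+3+8+4+3 = 20 ballots, Echo on 1. Model T wins 20–1.
Model T–Concept 2: Model T 20–1.
Model T vs Model S1: 18 to 3, Model T.
Flux vs Aero: Flux is ranked higher on 2+1+8+4+3 = 18 ballots, Aero on 3. Flux wins 18–3.
Flux vs Echo: 2+1+8 = 11 for Flux, 10 for Echo — Flux by 11–10.
Flux vs Concept 2: Flux, 18–3.
Flux vs Model S1: Flux wins 15–6.
Aero vs Echo: Echo wins 18–3.
Aero vs Concept 2: 3+8+4 = 15 for Aero, 6 for Concept 2 — Aero by 15–6.
Aero vs Model S1: 15 to 6, Aero.
Echo vs Concept 2: Echo is ranked higher on 1+8+4+3 = 16 ballots, Concept 2 on 5. Echo wins 16–5.
Echo vs Model S1: Echo is ranked higher on 8+4+3 = 15 ballots, Model S1 on 6. Echo wins 15–6.
Concept 2 vs Model S1: Concept 2 preferred on 3+8 = 11 ballots; Concept 2 wins 11–10.
Only Flux has no losses; Flux is the Condorcet winner.

Flux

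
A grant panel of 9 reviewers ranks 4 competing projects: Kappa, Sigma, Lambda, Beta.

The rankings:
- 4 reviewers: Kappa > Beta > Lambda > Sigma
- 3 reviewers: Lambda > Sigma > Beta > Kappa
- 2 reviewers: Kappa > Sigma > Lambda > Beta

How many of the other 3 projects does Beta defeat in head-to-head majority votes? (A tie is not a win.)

Beta against each rival (9 reviewers):
Beta vs Kappa: 3 to 6, Kappa.
Beta vs Sigma: Beta preferred on 4 ballots; Sigma wins 5–4.
Beta vs Lambda: Lambda, 5–4.
Beta beats no one; loses to Kappa, Sigma, Lambda — 0 pairwise wins.

0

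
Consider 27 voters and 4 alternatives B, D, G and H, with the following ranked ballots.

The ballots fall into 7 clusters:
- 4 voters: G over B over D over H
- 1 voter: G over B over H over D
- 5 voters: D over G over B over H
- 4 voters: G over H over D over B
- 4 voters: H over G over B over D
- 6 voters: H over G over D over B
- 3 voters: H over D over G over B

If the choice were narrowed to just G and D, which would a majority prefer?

Ballots ranking G above D: 4 + 1 + 4 + 4 + 6 = 19.
Ballots ranking D above G: 27 − 19 = 8.
G wins the head-to-head 19–8.

G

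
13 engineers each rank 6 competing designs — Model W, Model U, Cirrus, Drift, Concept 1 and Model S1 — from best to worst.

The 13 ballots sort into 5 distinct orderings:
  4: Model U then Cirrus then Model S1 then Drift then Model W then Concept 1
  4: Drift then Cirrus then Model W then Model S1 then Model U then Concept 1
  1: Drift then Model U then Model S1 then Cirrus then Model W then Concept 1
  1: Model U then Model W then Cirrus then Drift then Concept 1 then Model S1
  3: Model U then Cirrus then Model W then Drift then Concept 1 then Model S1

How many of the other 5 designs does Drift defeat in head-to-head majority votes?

Drift against each rival (13 engineers):
Drift vs Model W: Drift, 9–4.
Drift vs Model U: Model U, 8–5.
Drift vs Cirrus: Cirrus, 8–5.
Drift vs Concept 1: Drift, 13–0.
Drift–Model S1: Drift 9–4.
Drift beats Model W, Concept 1, Model S1; loses to Model U, Cirrus — 3 pairwise wins.

3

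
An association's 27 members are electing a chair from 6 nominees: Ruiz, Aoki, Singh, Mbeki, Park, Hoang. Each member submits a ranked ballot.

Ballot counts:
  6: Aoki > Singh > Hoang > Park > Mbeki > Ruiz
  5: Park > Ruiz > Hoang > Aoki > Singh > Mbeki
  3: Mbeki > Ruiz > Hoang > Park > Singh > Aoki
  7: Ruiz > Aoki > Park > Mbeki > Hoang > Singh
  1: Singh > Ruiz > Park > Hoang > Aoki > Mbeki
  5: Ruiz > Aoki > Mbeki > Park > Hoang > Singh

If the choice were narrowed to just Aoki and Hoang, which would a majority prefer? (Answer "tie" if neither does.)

Aoki

Ballots ranking Aoki above Hoang: 6 + 7 + 5 = 18.
Ballots ranking Hoang above Aoki: 27 − 18 = 9.
Aoki wins the head-to-head 18–9.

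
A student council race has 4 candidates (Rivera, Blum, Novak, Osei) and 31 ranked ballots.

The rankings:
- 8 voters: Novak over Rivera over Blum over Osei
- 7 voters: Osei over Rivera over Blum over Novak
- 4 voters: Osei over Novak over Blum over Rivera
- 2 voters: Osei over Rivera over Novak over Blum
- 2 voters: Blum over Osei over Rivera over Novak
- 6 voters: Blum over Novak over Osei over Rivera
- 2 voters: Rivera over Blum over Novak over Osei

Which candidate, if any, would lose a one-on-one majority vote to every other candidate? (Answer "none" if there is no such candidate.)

none

Head-to-head results (31 voters):
Rivera vs Blum: Rivera is ranked higher on 8+7+2+2 = 19 ballots, Blum on 12. Rivera wins 19–12.
Rivera vs Novak: Rivera preferred on 7+2+2+2 = 13 ballots; Novak wins 18–13.
Rivera vs Osei: Osei, 21–10.
Blum vs Novak: Blum wins 17–14.
Blum vs Osei: 8+2+6+2 = 18 for Blum, 13 for Osei — Blum by 18–13.
Novak vs Osei: Novak preferred on 8+6+2 = 16 ballots; Novak wins 16–15.
No candidate is winless: Rivera beats Blum; Blum beats Novak; Novak beats Rivera; Osei beats Rivera. There is no Condorcet loser.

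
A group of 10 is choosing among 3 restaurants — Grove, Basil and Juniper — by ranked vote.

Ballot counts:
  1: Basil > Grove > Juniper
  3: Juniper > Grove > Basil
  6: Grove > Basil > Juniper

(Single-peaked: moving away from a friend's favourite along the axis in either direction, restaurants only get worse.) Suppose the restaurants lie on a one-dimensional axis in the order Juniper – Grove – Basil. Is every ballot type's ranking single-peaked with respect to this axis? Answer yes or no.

yes

Axis positions: Juniper=1, Grove=2, Basil=3.
Ballot type 1 (peak Basil at position 3): ranking walks positions 3-2-1, expanding outward from the peak — single-peaked.
Ballot type 2 (peak Juniper at position 1): ranking walks positions 1-2-3, expanding outward from the peak — single-peaked.
Ballot type 3 (peak Grove at position 2): ranking walks positions 2-3-1, expanding outward from the peak — single-peaked.
Every ranking is single-peaked on this axis.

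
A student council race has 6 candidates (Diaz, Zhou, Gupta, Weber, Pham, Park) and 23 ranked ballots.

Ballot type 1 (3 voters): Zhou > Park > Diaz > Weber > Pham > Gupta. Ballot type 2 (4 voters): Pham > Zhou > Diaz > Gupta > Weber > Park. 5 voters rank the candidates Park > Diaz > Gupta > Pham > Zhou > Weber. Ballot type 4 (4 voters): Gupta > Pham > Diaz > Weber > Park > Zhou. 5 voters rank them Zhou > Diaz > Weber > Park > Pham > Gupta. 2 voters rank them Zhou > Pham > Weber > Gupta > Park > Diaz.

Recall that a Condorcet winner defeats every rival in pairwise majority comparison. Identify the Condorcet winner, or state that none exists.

none

Pairwise majorities:
Diaz vs Zhou: Diaz preferred on 5+4 = 9 ballots; Zhou wins 14–9.
Diaz vs Gupta: Diaz, 17–6.
Diaz vs Weber: Diaz is ranked higher on 3+4+5+4+5 = 21 ballots, Weber on 2. Diaz wins 21–2.
Diaz vs Pham: Diaz wins 13–10.
Diaz vs Park: 4+4+5 = 13 for Diaz, 10 for Park — Diaz by 13–10.
Zhou vs Gupta: Zhou, 14–9.
Zhou vs Weber: Zhou, 19–4.
Zhou–Pham: Pham 13–10.
Zhou vs Park: Zhou, 14–9.
Gupta vs Weber: Gupta wins 13–10.
Gupta vs Pham: Gupta preferred on 5+4 = 9 ballots; Pham wins 14–9.
Gupta vs Park: Park wins 13–10.
Weber vs Pham: 3+5 = 8 for Weber, 15 for Pham — Pham by 15–8.
Weber vs Park: Weber is ranked higher on 4+4+5+2 = 15 ballots, Park on 8. Weber wins 15–8.
Pham vs Park: Park wins 13–10.
Every candidate loses at least once (Diaz loses to Zhou; Zhou loses to Pham; Gupta loses to Diaz; Weber loses to Diaz; Pham loses to Diaz; Park loses to Diaz). The majority relation contains the cycle Diaz → Pham → Zhou → Diaz, so there is no Condorcet winner.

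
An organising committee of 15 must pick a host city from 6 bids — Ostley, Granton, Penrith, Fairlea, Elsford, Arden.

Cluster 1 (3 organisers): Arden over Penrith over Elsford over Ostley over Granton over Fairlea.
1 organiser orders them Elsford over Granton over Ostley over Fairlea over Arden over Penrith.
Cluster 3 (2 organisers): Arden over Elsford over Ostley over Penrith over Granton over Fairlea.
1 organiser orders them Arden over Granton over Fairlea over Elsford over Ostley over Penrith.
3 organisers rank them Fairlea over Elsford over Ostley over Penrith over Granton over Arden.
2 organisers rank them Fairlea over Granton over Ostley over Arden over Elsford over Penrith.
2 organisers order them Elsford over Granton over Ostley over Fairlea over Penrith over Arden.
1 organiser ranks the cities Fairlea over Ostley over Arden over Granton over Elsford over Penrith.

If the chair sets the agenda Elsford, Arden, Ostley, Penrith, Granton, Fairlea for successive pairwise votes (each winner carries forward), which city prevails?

Round 1: Elsford vs Arden — 6–9, Arden advances.
Round 2: Arden vs Ostley — 6–9, Ostley advances.
Round 3: Ostley vs Penrith — 12–3, Ostley advances.
Round 4: Ostley vs Granton — 9–6, Ostley advances.
Round 5: Ostley vs Fairlea — 8–7, Ostley advances.
The agenda winner is Ostley.

Ostley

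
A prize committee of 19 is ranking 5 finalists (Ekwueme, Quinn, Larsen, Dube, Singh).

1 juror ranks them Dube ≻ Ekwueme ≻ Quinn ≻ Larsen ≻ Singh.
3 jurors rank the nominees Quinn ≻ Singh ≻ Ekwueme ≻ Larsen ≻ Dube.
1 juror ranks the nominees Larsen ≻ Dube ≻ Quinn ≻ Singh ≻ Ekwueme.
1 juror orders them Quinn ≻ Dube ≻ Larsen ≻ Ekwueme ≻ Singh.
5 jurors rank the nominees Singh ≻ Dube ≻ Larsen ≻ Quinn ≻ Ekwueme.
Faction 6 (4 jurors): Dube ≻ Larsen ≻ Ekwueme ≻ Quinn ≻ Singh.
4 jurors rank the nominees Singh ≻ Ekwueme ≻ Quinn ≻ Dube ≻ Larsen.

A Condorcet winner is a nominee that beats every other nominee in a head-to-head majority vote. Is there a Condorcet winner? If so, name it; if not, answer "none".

Check each pair by majority over 19 ballots:
Ekwueme vs Quinn: Quinn, 10–9.
Ekwueme–Larsen: Larsen 11–8.
Ekwueme vs Dube: Dube wins 12–7.
Ekwueme–Singh: Singh 13–6.
Quinn vs Larsen: Larsen, 10–9.
Quinn–Dube: Dube 11–8.
Quinn vs Singh: Quinn wins 10–9.
Larsen–Dube: Dube 15–4.
Larsen vs Singh: Singh, 12–7.
Dube–Singh: Singh 12–7.
No nominee is unbeaten: Ekwueme loses to Quinn; Quinn loses to Larsen; Larsen loses to Dube; Dube loses to Singh; Singh loses to Quinn. In particular Quinn → Singh → Larsen → Quinn is a majority cycle — no Condorcet winner exists.

none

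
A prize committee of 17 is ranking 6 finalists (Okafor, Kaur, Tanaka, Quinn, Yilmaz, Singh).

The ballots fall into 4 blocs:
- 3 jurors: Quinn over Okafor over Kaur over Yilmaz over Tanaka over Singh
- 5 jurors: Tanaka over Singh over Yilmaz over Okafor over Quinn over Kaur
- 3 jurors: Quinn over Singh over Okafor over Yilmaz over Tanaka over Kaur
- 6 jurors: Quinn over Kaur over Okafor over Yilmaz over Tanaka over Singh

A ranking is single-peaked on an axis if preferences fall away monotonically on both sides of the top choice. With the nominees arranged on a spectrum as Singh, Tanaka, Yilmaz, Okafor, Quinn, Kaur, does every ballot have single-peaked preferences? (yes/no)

Axis positions: Singh=1, Tanaka=2, Yilmaz=3, Okafor=4, Quinn=5, Kaur=6.
Bloc 1 (peak Quinn at position 5): ranking walks positions 5-4-6-3-2-1, expanding outward from the peak — single-peaked.
Bloc 2 (peak Tanaka at position 2): ranking walks positions 2-1-3-4-5-6, expanding outward from the peak — single-peaked.
Bloc 3: ranking walks positions 5-1-4-3-2-6; Singh is ranked above Okafor even though Okafor lies between Singh and the peak Quinn on the axis — preferences dip and rise again. Not single-peaked.
Bloc 4 (peak Quinn at position 5): ranking walks positions 5-6-4-3-2-1, expanding outward from the peak — single-peaked.
Bloc 3 violates single-peakedness, so the profile is not single-peaked on this axis.

no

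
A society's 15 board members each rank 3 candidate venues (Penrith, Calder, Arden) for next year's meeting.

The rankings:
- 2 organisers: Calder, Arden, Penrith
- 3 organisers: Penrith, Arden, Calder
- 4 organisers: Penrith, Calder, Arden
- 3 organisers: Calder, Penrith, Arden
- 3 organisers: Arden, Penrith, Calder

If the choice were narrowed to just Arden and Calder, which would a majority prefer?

Calder

Ballots ranking Arden above Calder: 3 + 3 = 6.
Ballots ranking Calder above Arden: 15 − 6 = 9.
Calder wins the head-to-head 9–6.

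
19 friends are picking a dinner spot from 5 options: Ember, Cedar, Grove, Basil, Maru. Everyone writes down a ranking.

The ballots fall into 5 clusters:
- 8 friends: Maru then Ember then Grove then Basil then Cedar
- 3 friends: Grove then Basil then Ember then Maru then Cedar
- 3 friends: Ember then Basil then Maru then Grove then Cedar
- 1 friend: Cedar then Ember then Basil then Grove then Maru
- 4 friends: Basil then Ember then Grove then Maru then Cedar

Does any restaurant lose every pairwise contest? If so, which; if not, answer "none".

Head-to-head results (19 friends):
Ember vs Cedar: 8+3+3+4 = 18 for Ember, 1 for Cedar — Ember by 18–1.
Ember vs Grove: 8+3+1+4 = 16 for Ember, 3 for Grove — Ember by 16–3.
Ember vs Basil: Ember wins 12–7.
Ember vs Maru: Ember wins 11–8.
Cedar vs Grove: Cedar preferred on 1 ballot; Grove wins 18–1.
Cedar vs Basil: Basil, 18–1.
Cedar vs Maru: Maru wins 18–1.
Grove vs Basil: 11 to 8, Grove.
Grove vs Maru: Grove preferred on 3+1+4 = 8 ballots; Maru wins 11–8.
Basil vs Maru: Basil wins 11–8.
Only Cedar has no wins; Cedar is the Condorcet loser.

Cedar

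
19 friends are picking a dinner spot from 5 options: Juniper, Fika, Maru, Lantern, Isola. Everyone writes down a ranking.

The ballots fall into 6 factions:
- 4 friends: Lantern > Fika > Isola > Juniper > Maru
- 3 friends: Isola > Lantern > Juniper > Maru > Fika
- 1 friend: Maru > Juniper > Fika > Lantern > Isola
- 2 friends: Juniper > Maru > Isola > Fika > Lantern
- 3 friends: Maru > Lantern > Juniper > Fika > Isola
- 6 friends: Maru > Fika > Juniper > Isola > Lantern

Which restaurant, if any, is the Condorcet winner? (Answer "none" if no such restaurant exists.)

Pairwise majorities:
Juniper vs Fika: 9 to 10, Fika.
Juniper vs Maru: Juniper preferred on 4+3+2 = 9 ballots; Maru wins 10–9.
Juniper vs Lantern: Juniper preferred on 1+2+6 = 9 ballots; Lantern wins 10–9.
Juniper vs Isola: Juniper, 12–7.
Fika–Maru: Maru 15–4.
Fika vs Lantern: Lantern, 10–9.
Fika vs Isola: Fika wins 14–5.
Maru vs Lantern: Maru wins 12–7.
Maru vs Isola: 12 to 7, Maru.
Lantern–Isola: Isola 11–8.
Maru defeats every rival head-to-head and is the Condorcet winner.

Maru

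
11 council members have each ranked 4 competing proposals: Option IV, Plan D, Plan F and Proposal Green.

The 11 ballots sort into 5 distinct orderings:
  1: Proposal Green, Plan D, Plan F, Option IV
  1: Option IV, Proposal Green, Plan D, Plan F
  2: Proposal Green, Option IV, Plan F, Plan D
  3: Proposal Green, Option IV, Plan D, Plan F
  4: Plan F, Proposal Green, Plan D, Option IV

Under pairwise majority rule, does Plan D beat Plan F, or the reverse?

Plan F

Ballots ranking Plan D above Plan F: 1 + 1 + 3 = 5.
Ballots ranking Plan F above Plan D: 11 − 5 = 6.
Plan F wins the head-to-head 6–5.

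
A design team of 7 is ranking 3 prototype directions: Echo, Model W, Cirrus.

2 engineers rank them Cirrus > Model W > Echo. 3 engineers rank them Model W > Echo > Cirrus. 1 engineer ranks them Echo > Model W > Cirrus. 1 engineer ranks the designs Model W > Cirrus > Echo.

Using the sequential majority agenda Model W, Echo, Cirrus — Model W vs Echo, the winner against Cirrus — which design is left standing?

Model W

Round 1: Model W vs Echo — 6–1, Model W advances.
Round 2: Model W vs Cirrus — 5–2, Model W advances.
Model W survives the agenda.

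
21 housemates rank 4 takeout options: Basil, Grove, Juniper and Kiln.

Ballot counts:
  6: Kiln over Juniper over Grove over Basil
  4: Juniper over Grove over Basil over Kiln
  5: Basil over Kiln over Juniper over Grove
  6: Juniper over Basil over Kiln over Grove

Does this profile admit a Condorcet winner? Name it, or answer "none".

none

Check each pair by majority over 21 ballots:
Basil vs Grove: 5+6 = 11 for Basil, 10 for Grove — Basil by 11–10.
Basil vs Juniper: 5 for Basil, 16 for Juniper — Juniper by 16–5.
Basil vs Kiln: 4+5+6 = 15 for Basil, 6 for Kiln — Basil by 15–6.
Grove vs Juniper: Grove preferred on 0 ballots; Juniper wins 21–0.
Grove vs Kiln: Grove preferred on 4 ballots; Kiln wins 17–4.
Juniper vs Kiln: 4+6 = 10 for Juniper, 11 for Kiln — Kiln by 11–10.
Every restaurant loses at least once (Basil loses to Juniper; Grove loses to Basil; Juniper loses to Kiln; Kiln loses to Basil). The majority relation contains the cycle Basil > Kiln > Juniper > Basil, so there is no Condorcet winner.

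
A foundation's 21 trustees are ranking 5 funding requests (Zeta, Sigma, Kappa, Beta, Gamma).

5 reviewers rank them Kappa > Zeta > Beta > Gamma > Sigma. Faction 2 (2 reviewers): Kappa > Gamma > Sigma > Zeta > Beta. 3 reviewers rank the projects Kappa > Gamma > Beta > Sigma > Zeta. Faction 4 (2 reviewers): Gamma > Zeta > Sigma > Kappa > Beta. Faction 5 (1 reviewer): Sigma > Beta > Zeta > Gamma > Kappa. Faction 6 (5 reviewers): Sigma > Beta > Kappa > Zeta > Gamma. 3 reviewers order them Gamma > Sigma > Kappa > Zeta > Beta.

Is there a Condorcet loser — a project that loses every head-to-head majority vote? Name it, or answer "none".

Head-to-head results (21 reviewers):
Zeta–Sigma: Sigma 14–7.
Zeta vs Kappa: 2+1 = 3 for Zeta, 18 for Kappa — Kappa by 18–3.
Zeta vs Beta: Zeta preferred on 5+2+2+3 = 12 ballots; Zeta wins 12–9.
Zeta vs Gamma: Zeta is ranked higher on 5+1+5 = 11 ballots, Gamma on 10. Zeta wins 11–10.
Sigma vs Kappa: 11 to 10, Sigma.
Sigma vs Beta: Sigma is ranked higher on 2+2+1+5+3 = 13 ballots, Beta on 8. Sigma wins 13–8.
Sigma vs Gamma: Gamma, 15–6.
Kappa vs Beta: Kappa wins 15–6.
Kappa vs Gamma: Kappa is ranked higher on 5+2+3+5 = 15 ballots, Gamma on 6. Kappa wins 15–6.
Beta vs Gamma: Beta, 11–10.
No project is winless: Zeta beats Beta; Sigma beats Zeta; Kappa beats Zeta; Beta beats Gamma; Gamma beats Sigma. There is no Condorcet loser.

none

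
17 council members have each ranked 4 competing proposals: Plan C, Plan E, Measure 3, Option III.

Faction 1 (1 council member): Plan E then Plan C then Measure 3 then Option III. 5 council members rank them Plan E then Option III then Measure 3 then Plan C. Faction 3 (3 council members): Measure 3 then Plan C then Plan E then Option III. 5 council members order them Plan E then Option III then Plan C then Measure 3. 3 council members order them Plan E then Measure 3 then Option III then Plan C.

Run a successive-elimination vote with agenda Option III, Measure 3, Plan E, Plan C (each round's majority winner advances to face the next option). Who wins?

Plan E

Round 1: Option III vs Measure 3 — 10–7, Option III advances.
Round 2: Option III vs Plan E — 0–17, Plan E advances.
Round 3: Plan E vs Plan C — 14–3, Plan E advances.
Plan E survives the agenda.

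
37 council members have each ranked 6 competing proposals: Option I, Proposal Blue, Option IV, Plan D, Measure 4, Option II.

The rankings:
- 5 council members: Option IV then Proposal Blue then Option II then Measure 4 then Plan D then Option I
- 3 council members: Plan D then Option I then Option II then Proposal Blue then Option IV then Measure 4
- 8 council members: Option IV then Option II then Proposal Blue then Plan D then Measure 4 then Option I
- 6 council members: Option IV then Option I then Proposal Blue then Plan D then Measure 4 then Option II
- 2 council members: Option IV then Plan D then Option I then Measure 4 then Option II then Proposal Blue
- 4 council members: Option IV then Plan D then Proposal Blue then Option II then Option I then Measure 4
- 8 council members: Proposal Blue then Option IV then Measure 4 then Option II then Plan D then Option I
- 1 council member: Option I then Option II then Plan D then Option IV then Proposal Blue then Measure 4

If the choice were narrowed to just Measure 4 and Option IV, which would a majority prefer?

No ballot ranks Measure 4 above Option IV: 0.
Ballots ranking Option IV above Measure 4: 37 − 0 = 37.
Option IV wins the head-to-head 37–0.

Option IV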